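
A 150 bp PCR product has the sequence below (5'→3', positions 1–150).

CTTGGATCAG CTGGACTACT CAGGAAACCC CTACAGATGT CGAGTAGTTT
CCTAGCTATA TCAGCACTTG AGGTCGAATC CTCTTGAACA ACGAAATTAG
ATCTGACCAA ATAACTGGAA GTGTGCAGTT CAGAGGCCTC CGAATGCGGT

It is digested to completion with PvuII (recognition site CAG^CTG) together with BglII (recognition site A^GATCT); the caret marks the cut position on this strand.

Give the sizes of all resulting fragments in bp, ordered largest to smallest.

The PvuII site (CAGCTG) starts at position 8.
PvuII cuts after base 3 of each site, so after position 10.
The BglII site (AGATCT) starts at position 99.
BglII cuts after the first base of each site, so after position 99.
Combined cut positions: 10, 99.
Linear molecule, 2 cuts → 3 fragments:
  1–10 → 10 bp
  11–99 → 89 bp
  100–150 → 51 bp
Sorted largest to smallest: 89, 51, 10 bp.

89, 51, 10 bp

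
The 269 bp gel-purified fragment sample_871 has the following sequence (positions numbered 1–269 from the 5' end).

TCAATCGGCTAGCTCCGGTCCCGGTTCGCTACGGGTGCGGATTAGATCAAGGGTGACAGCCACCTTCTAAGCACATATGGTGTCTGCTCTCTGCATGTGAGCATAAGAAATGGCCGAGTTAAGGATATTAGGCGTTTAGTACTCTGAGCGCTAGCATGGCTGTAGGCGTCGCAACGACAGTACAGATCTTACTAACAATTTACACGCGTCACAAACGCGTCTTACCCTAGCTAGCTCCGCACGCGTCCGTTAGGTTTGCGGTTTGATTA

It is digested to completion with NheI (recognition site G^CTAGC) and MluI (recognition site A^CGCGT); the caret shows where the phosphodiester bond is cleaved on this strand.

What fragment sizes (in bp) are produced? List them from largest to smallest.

NheI sites (GCTAGC) start at positions 8, 150, 230.
NheI cuts after the first base of each site, so after positions 8, 150, 230.
MluI sites (ACGCGT) start at positions 204, 215, 241.
MluI cuts after the first base of each site, so after positions 204, 215, 241.
Combined cut positions: 8, 150, 204, 215, 230, 241.
Linear molecule, 6 cuts → 7 fragments:
  1–8 → 8 bp
  9–150 → 142 bp
  151–204 → 54 bp
  205–215 → 11 bp
  216–230 → 15 bp
  231–241 → 11 bp
  242–269 → 28 bp
Sorted largest to smallest: 142, 54, 28, 15, 11, 11, 8 bp.

142, 54, 28, 15, 11, 11, 8 bp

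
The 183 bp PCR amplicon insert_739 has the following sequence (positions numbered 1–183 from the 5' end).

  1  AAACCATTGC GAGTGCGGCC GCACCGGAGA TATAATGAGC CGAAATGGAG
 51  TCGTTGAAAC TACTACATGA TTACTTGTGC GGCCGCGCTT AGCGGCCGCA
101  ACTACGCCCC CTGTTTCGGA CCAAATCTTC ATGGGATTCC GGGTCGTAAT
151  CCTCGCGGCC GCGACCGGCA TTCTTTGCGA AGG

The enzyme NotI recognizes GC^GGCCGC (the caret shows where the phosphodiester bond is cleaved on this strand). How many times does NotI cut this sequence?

GCGGCCGC occurs starting at positions 15, 79, 92, 155.
NotI cuts at 4 sites.

4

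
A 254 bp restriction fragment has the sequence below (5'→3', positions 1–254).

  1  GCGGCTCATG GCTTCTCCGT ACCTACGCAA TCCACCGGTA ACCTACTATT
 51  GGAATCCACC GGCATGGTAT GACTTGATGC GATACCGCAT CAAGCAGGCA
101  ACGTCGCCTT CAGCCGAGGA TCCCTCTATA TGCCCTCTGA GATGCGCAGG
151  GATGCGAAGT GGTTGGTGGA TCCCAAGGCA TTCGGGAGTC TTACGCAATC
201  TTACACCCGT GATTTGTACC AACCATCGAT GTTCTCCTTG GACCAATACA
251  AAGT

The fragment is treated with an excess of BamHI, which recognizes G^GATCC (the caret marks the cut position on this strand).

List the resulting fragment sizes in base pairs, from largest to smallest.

118, 86, 50 bp

BamHI sites (GGATCC) start at positions 118, 168.
BamHI cuts after the first base of each site, so after positions 118, 168.
Linear molecule, 2 cuts → 3 fragments:
  1–118 → 118 bp
  119–168 → 50 bp
  169–254 → 86 bp
Sorted largest to smallest: 118, 86, 50 bp.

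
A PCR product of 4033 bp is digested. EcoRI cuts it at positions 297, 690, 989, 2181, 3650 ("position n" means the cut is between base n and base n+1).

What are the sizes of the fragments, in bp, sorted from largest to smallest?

1469, 1192, 393, 383, 299, 297 bp

Linear molecule, 5 cuts → 6 fragments:
  297 − 0 = 297 bp
  690 − 297 = 393 bp
  989 − 690 = 299 bp
  2181 − 989 = 1192 bp
  3650 − 2181 = 1469 bp
  4033 − 3650 = 383 bp
Sorted largest to smallest: 1469, 1192, 393, 383, 299, 297 bp.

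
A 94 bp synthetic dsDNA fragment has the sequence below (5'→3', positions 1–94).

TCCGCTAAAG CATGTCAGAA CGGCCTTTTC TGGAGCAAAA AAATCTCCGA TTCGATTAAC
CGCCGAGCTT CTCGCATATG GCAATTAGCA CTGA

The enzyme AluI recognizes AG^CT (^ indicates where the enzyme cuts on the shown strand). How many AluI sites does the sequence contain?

1

AGCT occurs starting at position 66.
AluI cuts at 1 site.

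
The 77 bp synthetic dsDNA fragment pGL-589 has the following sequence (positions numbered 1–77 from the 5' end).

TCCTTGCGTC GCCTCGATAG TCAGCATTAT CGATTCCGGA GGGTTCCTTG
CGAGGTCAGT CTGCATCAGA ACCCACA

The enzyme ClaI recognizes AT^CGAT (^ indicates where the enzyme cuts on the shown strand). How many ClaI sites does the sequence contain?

ATCGAT occurs starting at position 29.
ClaI cuts at 1 site.

1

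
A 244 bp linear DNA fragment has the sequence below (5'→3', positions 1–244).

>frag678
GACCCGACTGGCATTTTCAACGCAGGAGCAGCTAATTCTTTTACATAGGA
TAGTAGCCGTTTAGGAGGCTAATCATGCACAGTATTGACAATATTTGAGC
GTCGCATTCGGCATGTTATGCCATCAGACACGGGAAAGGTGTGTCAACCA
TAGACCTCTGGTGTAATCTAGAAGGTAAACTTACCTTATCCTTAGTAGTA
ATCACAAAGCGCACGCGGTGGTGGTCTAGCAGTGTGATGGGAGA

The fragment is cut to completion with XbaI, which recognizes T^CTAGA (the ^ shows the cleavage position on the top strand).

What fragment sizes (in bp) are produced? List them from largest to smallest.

The XbaI site (TCTAGA) starts at position 167.
XbaI cuts after the first base of each site, so after position 167.
Linear molecule, 1 cut → 2 fragments:
  1–167 → 167 bp
  168–244 → 77 bp
Sorted largest to smallest: 167, 77 bp.

167, 77 bp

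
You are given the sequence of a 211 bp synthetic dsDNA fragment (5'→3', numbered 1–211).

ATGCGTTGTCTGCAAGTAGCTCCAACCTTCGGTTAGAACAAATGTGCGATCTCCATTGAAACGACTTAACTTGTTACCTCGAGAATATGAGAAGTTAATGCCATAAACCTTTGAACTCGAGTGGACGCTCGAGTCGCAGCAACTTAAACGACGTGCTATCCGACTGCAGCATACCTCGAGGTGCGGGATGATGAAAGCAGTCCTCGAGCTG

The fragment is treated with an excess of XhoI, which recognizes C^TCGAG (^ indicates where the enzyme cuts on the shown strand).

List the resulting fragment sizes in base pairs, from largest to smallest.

78, 47, 38, 28, 12, 8 bp

XhoI sites (CTCGAG) start at positions 78, 116, 128, 175, 203.
XhoI cuts after the first base of each site, so after positions 78, 116, 128, 175, 203.
Linear molecule, 5 cuts → 6 fragments:
  1–78 → 78 bp
  79–116 → 38 bp
  117–128 → 12 bp
  129–175 → 47 bp
  176–203 → 28 bp
  204–211 → 8 bp
Sorted largest to smallest: 78, 47, 38, 28, 12, 8 bp.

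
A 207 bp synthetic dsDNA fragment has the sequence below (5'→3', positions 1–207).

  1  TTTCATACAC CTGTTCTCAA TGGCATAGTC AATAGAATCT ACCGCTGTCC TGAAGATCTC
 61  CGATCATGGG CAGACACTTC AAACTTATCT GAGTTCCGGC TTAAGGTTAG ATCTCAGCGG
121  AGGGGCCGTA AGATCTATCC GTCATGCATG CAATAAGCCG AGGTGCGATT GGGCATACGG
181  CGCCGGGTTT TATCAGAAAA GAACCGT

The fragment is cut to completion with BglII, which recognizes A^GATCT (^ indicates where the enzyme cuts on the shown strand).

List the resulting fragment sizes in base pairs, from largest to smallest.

BglII sites (AGATCT) start at positions 54, 109, 131.
BglII cuts after the first base of each site, so after positions 54, 109, 131.
Linear molecule, 3 cuts → 4 fragments:
  1–54 → 54 bp
  55–109 → 55 bp
  110–131 → 22 bp
  132–207 → 76 bp
Sorted largest to smallest: 76, 55, 54, 22 bp.

76, 55, 54, 22 bp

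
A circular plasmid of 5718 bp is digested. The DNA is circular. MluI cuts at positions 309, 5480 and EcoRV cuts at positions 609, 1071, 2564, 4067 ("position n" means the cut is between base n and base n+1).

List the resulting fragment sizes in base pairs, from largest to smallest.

Combined cut positions (sorted): 309, 609, 1071, 2564, 4067, 5480.
Circular molecule, 6 cuts → 6 fragments:
  609 − 309 = 300 bp
  1071 − 609 = 462 bp
  2564 − 1071 = 1493 bp
  4067 − 2564 = 1503 bp
  5480 − 4067 = 1413 bp
  wrap: 5718 − 5480 + 309 = 547 bp
Sorted largest to smallest: 1503, 1493, 1413, 547, 462, 300 bp.

1503, 1493, 1413, 547, 462, 300 bp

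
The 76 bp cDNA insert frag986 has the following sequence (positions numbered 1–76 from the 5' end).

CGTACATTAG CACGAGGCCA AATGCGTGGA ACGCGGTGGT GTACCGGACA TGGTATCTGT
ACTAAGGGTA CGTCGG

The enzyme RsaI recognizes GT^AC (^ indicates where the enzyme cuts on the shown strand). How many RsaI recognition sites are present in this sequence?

4

GTAC occurs starting at positions 2, 41, 59, 68.
RsaI cuts at 4 sites.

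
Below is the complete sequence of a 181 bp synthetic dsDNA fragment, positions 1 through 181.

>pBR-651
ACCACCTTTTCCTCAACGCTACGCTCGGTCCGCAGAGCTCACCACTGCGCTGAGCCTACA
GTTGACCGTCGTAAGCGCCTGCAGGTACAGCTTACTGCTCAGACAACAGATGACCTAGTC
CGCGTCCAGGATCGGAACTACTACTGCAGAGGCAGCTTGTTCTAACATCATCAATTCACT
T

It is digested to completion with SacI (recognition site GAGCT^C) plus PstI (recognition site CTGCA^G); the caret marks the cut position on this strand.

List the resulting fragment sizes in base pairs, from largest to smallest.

The SacI site (GAGCTC) starts at position 35.
SacI cuts after base 5 of each site (before the last base), so after position 39.
PstI sites (CTGCAG) start at positions 79, 144.
PstI cuts after base 5 of each site (before the last base), so after positions 83, 148.
Combined cut positions: 39, 83, 148.
Linear molecule, 3 cuts → 4 fragments:
  1–39 → 39 bp
  40–83 → 44 bp
  84–148 → 65 bp
  149–181 → 33 bp
Sorted largest to smallest: 65, 44, 39, 33 bp.

65, 44, 39, 33 bp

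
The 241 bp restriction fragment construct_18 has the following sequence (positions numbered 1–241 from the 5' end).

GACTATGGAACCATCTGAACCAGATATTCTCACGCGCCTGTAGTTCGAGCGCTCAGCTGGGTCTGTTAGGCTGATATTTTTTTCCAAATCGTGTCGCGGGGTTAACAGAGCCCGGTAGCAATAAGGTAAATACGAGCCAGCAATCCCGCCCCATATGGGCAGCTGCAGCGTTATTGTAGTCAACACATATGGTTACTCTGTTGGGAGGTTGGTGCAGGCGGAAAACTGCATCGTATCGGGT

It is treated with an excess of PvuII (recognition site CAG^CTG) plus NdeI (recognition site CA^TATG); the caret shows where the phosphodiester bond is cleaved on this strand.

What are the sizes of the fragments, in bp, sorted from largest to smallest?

97, 56, 54, 25, 9 bp

PvuII sites (CAGCTG) start at positions 54, 160.
PvuII cuts after base 3 of each site, so after positions 56, 162.
NdeI sites (CATATG) start at positions 152, 186.
NdeI cuts after base 2 of each site, so after positions 153, 187.
Combined cut positions: 56, 153, 162, 187.
Linear molecule, 4 cuts → 5 fragments:
  1–56 → 56 bp
  57–153 → 97 bp
  154–162 → 9 bp
  163–187 → 25 bp
  188–241 → 54 bp
Sorted largest to smallest: 97, 56, 54, 25, 9 bp.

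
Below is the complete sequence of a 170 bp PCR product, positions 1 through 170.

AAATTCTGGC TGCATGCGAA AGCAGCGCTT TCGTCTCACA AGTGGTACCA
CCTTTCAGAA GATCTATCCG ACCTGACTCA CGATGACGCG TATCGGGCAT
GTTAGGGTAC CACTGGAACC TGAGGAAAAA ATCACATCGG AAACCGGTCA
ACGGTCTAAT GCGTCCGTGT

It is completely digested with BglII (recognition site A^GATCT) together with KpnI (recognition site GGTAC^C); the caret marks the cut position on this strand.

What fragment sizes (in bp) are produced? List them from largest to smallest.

60, 50, 48, 12 bp

The BglII site (AGATCT) starts at position 60.
BglII cuts after the first base of each site, so after position 60.
KpnI sites (GGTACC) start at positions 44, 106.
KpnI cuts after base 5 of each site (before the last base), so after positions 48, 110.
Combined cut positions: 48, 60, 110.
Linear molecule, 3 cuts → 4 fragments:
  1–48 → 48 bp
  49–60 → 12 bp
  61–110 → 50 bp
  111–170 → 60 bp
Sorted largest to smallest: 60, 50, 48, 12 bp.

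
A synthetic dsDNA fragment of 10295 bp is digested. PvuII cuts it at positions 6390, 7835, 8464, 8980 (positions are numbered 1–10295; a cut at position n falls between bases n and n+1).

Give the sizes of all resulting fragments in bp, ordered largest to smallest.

6390, 1445, 1315, 629, 516 bp

Linear molecule, 4 cuts → 5 fragments:
  6390 − 0 = 6390 bp
  7835 − 6390 = 1445 bp
  8464 − 7835 = 629 bp
  8980 − 8464 = 516 bp
  10295 − 8980 = 1315 bp
Sorted largest to smallest: 6390, 1445, 1315, 629, 516 bp.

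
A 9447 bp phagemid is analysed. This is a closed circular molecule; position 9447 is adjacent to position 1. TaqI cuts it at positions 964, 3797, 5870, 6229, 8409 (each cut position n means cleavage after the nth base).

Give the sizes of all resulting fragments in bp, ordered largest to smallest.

Circular molecule, 5 cuts → 5 fragments:
  3797 − 964 = 2833 bp
  5870 − 3797 = 2073 bp
  6229 − 5870 = 359 bp
  8409 − 6229 = 2180 bp
  wrap: 9447 − 8409 + 964 = 2002 bp
Sorted largest to smallest: 2833, 2180, 2073, 2002, 359 bp.

2833, 2180, 2073, 2002, 359 bp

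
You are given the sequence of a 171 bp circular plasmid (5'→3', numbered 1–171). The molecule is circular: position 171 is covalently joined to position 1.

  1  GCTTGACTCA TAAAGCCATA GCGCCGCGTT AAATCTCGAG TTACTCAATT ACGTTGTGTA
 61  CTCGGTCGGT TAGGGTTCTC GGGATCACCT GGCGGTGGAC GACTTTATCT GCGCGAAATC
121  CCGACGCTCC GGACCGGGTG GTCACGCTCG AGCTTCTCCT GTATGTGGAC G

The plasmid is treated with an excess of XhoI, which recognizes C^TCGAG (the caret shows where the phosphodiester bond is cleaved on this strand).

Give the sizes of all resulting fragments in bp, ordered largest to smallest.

112, 59 bp

XhoI sites (CTCGAG) start at positions 35, 147.
XhoI cuts after the first base of each site, so after positions 35, 147.
Circular molecule, 2 cuts → 2 fragments:
  36–147 → 112 bp
  148–171 then 1–35 → 24 + 35 = 59 bp
Sorted largest to smallest: 112, 59 bp.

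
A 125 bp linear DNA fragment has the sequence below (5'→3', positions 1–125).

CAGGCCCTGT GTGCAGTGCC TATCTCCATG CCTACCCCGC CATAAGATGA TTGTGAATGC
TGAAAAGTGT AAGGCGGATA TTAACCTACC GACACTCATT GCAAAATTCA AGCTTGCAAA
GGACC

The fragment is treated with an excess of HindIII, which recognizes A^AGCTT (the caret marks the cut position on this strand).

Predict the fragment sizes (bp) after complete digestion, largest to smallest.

The HindIII site (AAGCTT) starts at position 110.
HindIII cuts after the first base of each site, so after position 110.
Linear molecule, 1 cut → 2 fragments:
  1–110 → 110 bp
  111–125 → 15 bp
Sorted largest to smallest: 110, 15 bp.

110, 15 bp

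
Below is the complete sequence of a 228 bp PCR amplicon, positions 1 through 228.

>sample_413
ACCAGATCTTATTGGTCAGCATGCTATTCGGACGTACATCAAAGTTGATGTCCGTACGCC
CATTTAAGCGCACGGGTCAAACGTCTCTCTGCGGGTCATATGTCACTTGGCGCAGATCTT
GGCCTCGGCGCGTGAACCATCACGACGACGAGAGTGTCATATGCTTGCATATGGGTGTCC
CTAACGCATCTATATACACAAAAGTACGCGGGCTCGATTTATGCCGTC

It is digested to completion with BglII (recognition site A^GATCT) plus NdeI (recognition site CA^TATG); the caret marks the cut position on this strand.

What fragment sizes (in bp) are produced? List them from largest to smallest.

94, 59, 45, 16, 10, 4 bp

BglII sites (AGATCT) start at positions 4, 114.
BglII cuts after the first base of each site, so after positions 4, 114.
NdeI sites (CATATG) start at positions 97, 158, 168.
NdeI cuts after base 2 of each site, so after positions 98, 159, 169.
Combined cut positions: 4, 98, 114, 159, 169.
Linear molecule, 5 cuts → 6 fragments:
  1–4 → 4 bp
  5–98 → 94 bp
  99–114 → 16 bp
  115–159 → 45 bp
  160–169 → 10 bp
  170–228 → 59 bp
Sorted largest to smallest: 94, 59, 45, 16, 10, 4 bp.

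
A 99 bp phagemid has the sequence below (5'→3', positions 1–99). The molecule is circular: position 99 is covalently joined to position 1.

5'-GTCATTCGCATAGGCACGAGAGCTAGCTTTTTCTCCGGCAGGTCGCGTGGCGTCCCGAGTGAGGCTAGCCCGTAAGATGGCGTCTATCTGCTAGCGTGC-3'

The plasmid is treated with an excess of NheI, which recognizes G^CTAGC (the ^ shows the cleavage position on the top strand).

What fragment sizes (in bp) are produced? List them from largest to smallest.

NheI sites (GCTAGC) start at positions 22, 64, 90.
NheI cuts after the first base of each site, so after positions 22, 64, 90.
Circular molecule, 3 cuts → 3 fragments:
  23–64 → 42 bp
  65–90 → 26 bp
  91–99 then 1–22 → 9 + 22 = 31 bp
Sorted largest to smallest: 42, 31, 26 bp.

42, 31, 26 bp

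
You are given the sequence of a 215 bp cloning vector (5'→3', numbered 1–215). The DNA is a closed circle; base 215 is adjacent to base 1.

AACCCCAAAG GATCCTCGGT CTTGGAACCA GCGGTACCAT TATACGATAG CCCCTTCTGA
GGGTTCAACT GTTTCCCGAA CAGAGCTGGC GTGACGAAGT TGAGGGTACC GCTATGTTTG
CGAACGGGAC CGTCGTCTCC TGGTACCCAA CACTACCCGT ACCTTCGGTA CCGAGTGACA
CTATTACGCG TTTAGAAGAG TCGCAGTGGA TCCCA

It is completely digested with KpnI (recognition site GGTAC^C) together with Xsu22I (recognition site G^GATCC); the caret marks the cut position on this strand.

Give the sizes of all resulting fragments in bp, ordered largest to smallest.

KpnI sites (GGTACC) start at positions 33, 105, 142, 167.
KpnI cuts after base 5 of each site (before the last base), so after positions 37, 109, 146, 171.
Xsu22I sites (GGATCC) start at positions 10, 208.
Xsu22I cuts after the first base of each site, so after positions 10, 208.
Combined cut positions: 10, 37, 109, 146, 171, 208.
Circular molecule, 6 cuts → 6 fragments:
  11–37 → 27 bp
  38–109 → 72 bp
  110–146 → 37 bp
  147–171 → 25 bp
  172–208 → 37 bp
  209–215 then 1–10 → 7 + 10 = 17 bp
Sorted largest to smallest: 72, 37, 37, 27, 25, 17 bp.

72, 37, 37, 27, 25, 17 bp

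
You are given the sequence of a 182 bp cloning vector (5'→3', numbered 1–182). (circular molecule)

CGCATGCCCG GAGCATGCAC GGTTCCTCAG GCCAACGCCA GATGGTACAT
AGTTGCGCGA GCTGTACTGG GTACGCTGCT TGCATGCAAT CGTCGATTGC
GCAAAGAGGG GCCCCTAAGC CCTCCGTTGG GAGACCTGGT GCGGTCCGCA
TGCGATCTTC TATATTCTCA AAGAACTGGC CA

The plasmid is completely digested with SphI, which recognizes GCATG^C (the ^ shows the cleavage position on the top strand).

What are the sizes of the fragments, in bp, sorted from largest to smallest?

69, 66, 36, 11 bp

SphI sites (GCATGC) start at positions 2, 13, 82, 148.
SphI cuts after base 5 of each site (before the last base), so after positions 6, 17, 86, 152.
Circular molecule, 4 cuts → 4 fragments:
  7–17 → 11 bp
  18–86 → 69 bp
  87–152 → 66 bp
  153–182 then 1–6 → 30 + 6 = 36 bp
Sorted largest to smallest: 69, 66, 36, 11 bp.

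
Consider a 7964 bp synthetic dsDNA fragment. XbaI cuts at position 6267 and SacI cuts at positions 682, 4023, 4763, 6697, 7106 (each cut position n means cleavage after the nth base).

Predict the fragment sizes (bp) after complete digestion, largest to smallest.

Combined cut positions (sorted): 682, 4023, 4763, 6267, 6697, 7106.
Linear molecule, 6 cuts → 7 fragments:
  682 − 0 = 682 bp
  4023 − 682 = 3341 bp
  4763 − 4023 = 740 bp
  6267 − 4763 = 1504 bp
  6697 − 6267 = 430 bp
  7106 − 6697 = 409 bp
  7964 − 7106 = 858 bp
Sorted largest to smallest: 3341, 1504, 858, 740, 682, 430, 409 bp.

3341, 1504, 858, 740, 682, 430, 409 bp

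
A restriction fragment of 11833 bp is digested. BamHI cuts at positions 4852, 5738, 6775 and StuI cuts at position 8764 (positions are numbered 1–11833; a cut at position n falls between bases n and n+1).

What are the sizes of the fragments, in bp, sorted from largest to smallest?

4852, 3069, 1989, 1037, 886 bp

Combined cut positions (sorted): 4852, 5738, 6775, 8764.
Linear molecule, 4 cuts → 5 fragments:
  4852 − 0 = 4852 bp
  5738 − 4852 = 886 bp
  6775 − 5738 = 1037 bp
  8764 − 6775 = 1989 bp
  11833 − 8764 = 3069 bp
Sorted largest to smallest: 4852, 3069, 1989, 1037, 886 bp.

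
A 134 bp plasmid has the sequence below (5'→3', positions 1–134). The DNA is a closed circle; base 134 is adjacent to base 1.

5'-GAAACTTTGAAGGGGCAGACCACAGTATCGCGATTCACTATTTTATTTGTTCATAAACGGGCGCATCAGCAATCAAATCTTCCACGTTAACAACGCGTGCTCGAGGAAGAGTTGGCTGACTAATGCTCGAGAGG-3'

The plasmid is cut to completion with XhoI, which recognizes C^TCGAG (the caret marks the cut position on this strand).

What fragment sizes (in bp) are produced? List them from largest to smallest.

108, 26 bp

XhoI sites (CTCGAG) start at positions 100, 126.
XhoI cuts after the first base of each site, so after positions 100, 126.
Circular molecule, 2 cuts → 2 fragments:
  101–126 → 26 bp
  127–134 then 1–100 → 8 + 100 = 108 bp
Sorted largest to smallest: 108, 26 bp.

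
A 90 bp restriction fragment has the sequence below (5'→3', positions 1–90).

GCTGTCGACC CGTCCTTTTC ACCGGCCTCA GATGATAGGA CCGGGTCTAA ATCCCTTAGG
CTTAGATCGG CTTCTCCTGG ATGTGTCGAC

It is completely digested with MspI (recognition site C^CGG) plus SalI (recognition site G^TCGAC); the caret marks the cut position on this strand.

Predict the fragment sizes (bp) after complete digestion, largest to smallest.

MspI sites (CCGG) start at positions 22, 41.
MspI cuts after the first base of each site, so after positions 22, 41.
SalI sites (GTCGAC) start at positions 4, 85.
SalI cuts after the first base of each site, so after positions 4, 85.
Combined cut positions: 4, 22, 41, 85.
Linear molecule, 4 cuts → 5 fragments:
  1–4 → 4 bp
  5–22 → 18 bp
  23–41 → 19 bp
  42–85 → 44 bp
  86–90 → 5 bp
Sorted largest to smallest: 44, 19, 18, 5, 4 bp.

44, 19, 18, 5, 4 bp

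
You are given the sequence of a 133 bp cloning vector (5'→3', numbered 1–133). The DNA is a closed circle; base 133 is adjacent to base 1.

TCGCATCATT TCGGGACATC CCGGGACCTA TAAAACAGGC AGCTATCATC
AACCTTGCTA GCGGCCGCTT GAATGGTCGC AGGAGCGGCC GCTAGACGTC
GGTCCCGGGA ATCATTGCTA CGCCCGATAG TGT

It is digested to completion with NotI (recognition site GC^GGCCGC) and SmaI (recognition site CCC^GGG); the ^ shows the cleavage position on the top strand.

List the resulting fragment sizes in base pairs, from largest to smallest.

49, 40, 24, 20 bp

NotI sites (GCGGCCGC) start at positions 61, 85.
NotI cuts after base 2 of each site, so after positions 62, 86.
SmaI sites (CCCGGG) start at positions 20, 104.
SmaI cuts after base 3 of each site, so after positions 22, 106.
Combined cut positions: 22, 62, 86, 106.
Circular molecule, 4 cuts → 4 fragments:
  23–62 → 40 bp
  63–86 → 24 bp
  87–106 → 20 bp
  107–133 then 1–22 → 27 + 22 = 49 bp
Sorted largest to smallest: 49, 40, 24, 20 bp.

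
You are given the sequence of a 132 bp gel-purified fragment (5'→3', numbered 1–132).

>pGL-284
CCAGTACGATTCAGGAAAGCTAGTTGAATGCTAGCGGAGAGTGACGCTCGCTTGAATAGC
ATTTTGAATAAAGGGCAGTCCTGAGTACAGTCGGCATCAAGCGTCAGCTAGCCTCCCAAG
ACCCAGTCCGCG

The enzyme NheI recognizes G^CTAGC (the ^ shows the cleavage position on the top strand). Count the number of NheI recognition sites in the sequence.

GCTAGC occurs starting at positions 30, 107.
NheI cuts at 2 sites.

2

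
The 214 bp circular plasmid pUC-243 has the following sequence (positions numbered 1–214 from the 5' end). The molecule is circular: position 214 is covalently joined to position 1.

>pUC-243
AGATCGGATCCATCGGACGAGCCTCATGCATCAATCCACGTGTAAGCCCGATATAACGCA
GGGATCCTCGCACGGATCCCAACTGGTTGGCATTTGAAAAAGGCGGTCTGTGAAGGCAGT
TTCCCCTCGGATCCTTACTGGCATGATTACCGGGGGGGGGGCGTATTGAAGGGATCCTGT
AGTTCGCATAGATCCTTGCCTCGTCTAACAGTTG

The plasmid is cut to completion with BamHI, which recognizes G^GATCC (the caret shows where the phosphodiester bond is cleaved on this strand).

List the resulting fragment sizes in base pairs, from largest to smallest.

56, 55, 48, 43, 12 bp

BamHI sites (GGATCC) start at positions 6, 62, 74, 129, 172.
BamHI cuts after the first base of each site, so after positions 6, 62, 74, 129, 172.
Circular molecule, 5 cuts → 5 fragments:
  7–62 → 56 bp
  63–74 → 12 bp
  75–129 → 55 bp
  130–172 → 43 bp
  173–214 then 1–6 → 42 + 6 = 48 bp
Sorted largest to smallest: 56, 55, 48, 43, 12 bp.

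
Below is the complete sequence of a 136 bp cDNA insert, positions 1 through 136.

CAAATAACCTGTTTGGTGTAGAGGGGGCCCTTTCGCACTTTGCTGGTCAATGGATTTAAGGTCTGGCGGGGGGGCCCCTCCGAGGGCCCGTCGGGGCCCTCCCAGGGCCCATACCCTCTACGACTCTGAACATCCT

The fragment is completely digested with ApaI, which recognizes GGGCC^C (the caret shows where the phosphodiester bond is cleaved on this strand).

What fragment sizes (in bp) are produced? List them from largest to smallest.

ApaI sites (GGGCCC) start at positions 25, 72, 84, 94, 105.
ApaI cuts after base 5 of each site (before the last base), so after positions 29, 76, 88, 98, 109.
Linear molecule, 5 cuts → 6 fragments:
  1–29 → 29 bp
  30–76 → 47 bp
  77–88 → 12 bp
  89–98 → 10 bp
  99–109 → 11 bp
  110–136 → 27 bp
Sorted largest to smallest: 47, 29, 27, 12, 11, 10 bp.

47, 29, 27, 12, 11, 10 bp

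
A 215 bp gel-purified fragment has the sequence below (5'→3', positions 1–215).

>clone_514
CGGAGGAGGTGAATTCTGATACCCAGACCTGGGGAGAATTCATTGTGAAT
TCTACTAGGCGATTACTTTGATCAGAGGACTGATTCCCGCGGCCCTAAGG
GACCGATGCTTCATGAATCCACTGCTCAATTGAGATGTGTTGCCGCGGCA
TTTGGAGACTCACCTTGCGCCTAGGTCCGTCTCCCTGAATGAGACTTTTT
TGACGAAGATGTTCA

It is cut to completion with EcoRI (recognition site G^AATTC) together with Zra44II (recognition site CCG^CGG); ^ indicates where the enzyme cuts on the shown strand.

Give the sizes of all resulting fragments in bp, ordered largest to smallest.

70, 56, 42, 25, 11, 11 bp

EcoRI sites (GAATTC) start at positions 11, 36, 47.
EcoRI cuts after the first base of each site, so after positions 11, 36, 47.
Zra44II sites (CCGCGG) start at positions 87, 143.
Zra44II cuts after base 3 of each site, so after positions 89, 145.
Combined cut positions: 11, 36, 47, 89, 145.
Linear molecule, 5 cuts → 6 fragments:
  1–11 → 11 bp
  12–36 → 25 bp
  37–47 → 11 bp
  48–89 → 42 bp
  90–145 → 56 bp
  146–215 → 70 bp
Sorted largest to smallest: 70, 56, 42, 25, 11, 11 bp.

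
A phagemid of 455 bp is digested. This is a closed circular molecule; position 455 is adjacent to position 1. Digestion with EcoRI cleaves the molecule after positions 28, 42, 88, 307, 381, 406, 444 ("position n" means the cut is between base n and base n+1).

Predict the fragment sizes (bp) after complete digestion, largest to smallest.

219, 74, 46, 39, 38, 25, 14 bp

Circular molecule, 7 cuts → 7 fragments:
  42 − 28 = 14 bp
  88 − 42 = 46 bp
  307 − 88 = 219 bp
  381 − 307 = 74 bp
  406 − 381 = 25 bp
  444 − 406 = 38 bp
  wrap: 455 − 444 + 28 = 39 bp
Sorted largest to smallest: 219, 74, 46, 39, 38, 25, 14 bp.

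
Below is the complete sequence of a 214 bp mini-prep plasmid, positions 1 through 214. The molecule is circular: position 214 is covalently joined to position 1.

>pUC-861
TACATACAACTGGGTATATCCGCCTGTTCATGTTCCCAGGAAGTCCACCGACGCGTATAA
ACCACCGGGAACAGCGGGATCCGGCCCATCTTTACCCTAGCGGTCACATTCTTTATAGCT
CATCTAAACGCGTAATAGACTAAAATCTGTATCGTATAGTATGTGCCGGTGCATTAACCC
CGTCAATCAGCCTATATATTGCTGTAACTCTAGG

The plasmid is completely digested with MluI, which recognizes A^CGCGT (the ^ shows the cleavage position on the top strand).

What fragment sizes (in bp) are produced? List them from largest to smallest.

137, 77 bp

MluI sites (ACGCGT) start at positions 51, 128.
MluI cuts after the first base of each site, so after positions 51, 128.
Circular molecule, 2 cuts → 2 fragments:
  52–128 → 77 bp
  129–214 then 1–51 → 86 + 51 = 137 bp
Sorted largest to smallest: 137, 77 bp.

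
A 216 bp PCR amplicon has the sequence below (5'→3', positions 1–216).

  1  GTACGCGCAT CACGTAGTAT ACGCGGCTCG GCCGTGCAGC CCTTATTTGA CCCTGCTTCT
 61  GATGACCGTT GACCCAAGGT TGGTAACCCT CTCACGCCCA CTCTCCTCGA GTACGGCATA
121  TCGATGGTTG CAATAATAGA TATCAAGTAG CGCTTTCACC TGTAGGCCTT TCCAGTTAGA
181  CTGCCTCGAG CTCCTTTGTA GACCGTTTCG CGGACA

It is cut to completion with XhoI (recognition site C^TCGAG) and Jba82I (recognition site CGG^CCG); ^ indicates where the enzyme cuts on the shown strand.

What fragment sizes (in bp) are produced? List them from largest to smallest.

XhoI sites (CTCGAG) start at positions 106, 185.
XhoI cuts after the first base of each site, so after positions 106, 185.
The Jba82I site (CGGCCG) starts at position 29.
Jba82I cuts after base 3 of each site, so after position 31.
Combined cut positions: 31, 106, 185.
Linear molecule, 3 cuts → 4 fragments:
  1–31 → 31 bp
  32–106 → 75 bp
  107–185 → 79 bp
  186–216 → 31 bp
Sorted largest to smallest: 79, 75, 31, 31 bp.

79, 75, 31, 31 bp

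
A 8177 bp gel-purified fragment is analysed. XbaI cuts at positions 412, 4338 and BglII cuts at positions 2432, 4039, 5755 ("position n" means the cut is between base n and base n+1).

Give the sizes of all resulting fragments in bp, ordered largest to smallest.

Combined cut positions (sorted): 412, 2432, 4039, 4338, 5755.
Linear molecule, 5 cuts → 6 fragments:
  412 − 0 = 412 bp
  2432 − 412 = 2020 bp
  4039 − 2432 = 1607 bp
  4338 − 4039 = 299 bp
  5755 − 4338 = 1417 bp
  8177 − 5755 = 2422 bp
Sorted largest to smallest: 2422, 2020, 1607, 1417, 412, 299 bp.

2422, 2020, 1607, 1417, 412, 299 bp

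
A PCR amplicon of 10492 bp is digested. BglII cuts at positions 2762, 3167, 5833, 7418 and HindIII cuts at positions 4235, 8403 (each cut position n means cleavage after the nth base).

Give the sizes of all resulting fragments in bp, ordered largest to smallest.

Combined cut positions (sorted): 2762, 3167, 4235, 5833, 7418, 8403.
Linear molecule, 6 cuts → 7 fragments:
  2762 − 0 = 2762 bp
  3167 − 2762 = 405 bp
  4235 − 3167 = 1068 bp
  5833 − 4235 = 1598 bp
  7418 − 5833 = 1585 bp
  8403 − 7418 = 985 bp
  10492 − 8403 = 2089 bp
Sorted largest to smallest: 2762, 2089, 1598, 1585, 1068, 985, 405 bp.

2762, 2089, 1598, 1585, 1068, 985, 405 bp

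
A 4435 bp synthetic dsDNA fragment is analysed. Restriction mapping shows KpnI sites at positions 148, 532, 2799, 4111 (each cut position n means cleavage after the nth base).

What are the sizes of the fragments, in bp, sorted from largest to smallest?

Linear molecule, 4 cuts → 5 fragments:
  148 − 0 = 148 bp
  532 − 148 = 384 bp
  2799 − 532 = 2267 bp
  4111 − 2799 = 1312 bp
  4435 − 4111 = 324 bp
Sorted largest to smallest: 2267, 1312, 384, 324, 148 bp.

2267, 1312, 384, 324, 148 bp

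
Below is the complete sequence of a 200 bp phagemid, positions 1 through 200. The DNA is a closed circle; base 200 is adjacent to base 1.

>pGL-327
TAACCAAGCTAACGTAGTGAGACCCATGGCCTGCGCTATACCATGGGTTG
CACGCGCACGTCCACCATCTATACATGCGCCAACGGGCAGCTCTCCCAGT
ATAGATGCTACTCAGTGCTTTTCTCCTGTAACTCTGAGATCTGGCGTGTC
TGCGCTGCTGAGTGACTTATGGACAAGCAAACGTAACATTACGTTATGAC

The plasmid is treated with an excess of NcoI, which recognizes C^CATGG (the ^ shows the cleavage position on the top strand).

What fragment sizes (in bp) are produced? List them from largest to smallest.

NcoI sites (CCATGG) start at positions 24, 41.
NcoI cuts after the first base of each site, so after positions 24, 41.
Circular molecule, 2 cuts → 2 fragments:
  25–41 → 17 bp
  42–200 then 1–24 → 159 + 24 = 183 bp
Sorted largest to smallest: 183, 17 bp.

183, 17 bp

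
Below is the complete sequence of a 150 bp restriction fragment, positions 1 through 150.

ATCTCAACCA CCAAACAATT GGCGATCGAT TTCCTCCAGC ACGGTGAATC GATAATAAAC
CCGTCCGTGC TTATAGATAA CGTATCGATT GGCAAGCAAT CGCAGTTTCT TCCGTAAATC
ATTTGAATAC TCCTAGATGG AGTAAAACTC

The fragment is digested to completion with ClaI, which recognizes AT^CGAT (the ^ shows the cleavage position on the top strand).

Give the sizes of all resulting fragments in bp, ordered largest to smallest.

ClaI sites (ATCGAT) start at positions 25, 48, 84.
ClaI cuts after base 2 of each site, so after positions 26, 49, 85.
Linear molecule, 3 cuts → 4 fragments:
  1–26 → 26 bp
  27–49 → 23 bp
  50–85 → 36 bp
  86–150 → 65 bp
Sorted largest to smallest: 65, 36, 26, 23 bp.

65, 36, 26, 23 bp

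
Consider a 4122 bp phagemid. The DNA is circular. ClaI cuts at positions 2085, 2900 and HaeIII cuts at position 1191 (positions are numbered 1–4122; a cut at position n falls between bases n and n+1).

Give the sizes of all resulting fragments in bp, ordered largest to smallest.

Combined cut positions (sorted): 1191, 2085, 2900.
Circular molecule, 3 cuts → 3 fragments:
  2085 − 1191 = 894 bp
  2900 − 2085 = 815 bp
  wrap: 4122 − 2900 + 1191 = 2413 bp
Sorted largest to smallest: 2413, 894, 815 bp.

2413, 894, 815 bp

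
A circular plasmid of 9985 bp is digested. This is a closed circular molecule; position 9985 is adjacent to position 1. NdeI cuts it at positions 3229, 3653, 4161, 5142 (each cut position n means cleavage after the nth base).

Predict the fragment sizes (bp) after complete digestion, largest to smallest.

Circular molecule, 4 cuts → 4 fragments:
  3653 − 3229 = 424 bp
  4161 − 3653 = 508 bp
  5142 − 4161 = 981 bp
  wrap: 9985 − 5142 + 3229 = 8072 bp
Sorted largest to smallest: 8072, 981, 508, 424 bp.

8072, 981, 508, 424 bp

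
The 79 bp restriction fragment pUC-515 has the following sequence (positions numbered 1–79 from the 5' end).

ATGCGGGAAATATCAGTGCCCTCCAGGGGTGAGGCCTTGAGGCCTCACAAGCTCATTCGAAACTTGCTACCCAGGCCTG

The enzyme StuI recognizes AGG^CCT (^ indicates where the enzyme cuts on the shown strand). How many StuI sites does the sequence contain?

3

AGGCCT occurs starting at positions 32, 40, 73.
StuI cuts at 3 sites.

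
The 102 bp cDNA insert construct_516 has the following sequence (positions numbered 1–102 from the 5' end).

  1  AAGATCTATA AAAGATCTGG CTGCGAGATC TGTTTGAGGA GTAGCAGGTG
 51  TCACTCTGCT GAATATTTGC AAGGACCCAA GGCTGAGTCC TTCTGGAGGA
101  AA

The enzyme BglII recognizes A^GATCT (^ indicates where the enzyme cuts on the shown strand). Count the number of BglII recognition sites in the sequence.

AGATCT occurs starting at positions 2, 13, 26.
BglII cuts at 3 sites.

3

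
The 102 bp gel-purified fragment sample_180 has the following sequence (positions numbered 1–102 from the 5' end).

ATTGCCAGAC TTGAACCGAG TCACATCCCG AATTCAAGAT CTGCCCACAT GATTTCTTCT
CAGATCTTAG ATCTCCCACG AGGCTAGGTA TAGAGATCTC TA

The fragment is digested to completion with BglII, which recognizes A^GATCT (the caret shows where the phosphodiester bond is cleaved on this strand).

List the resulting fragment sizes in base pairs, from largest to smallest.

BglII sites (AGATCT) start at positions 37, 62, 69, 94.
BglII cuts after the first base of each site, so after positions 37, 62, 69, 94.
Linear molecule, 4 cuts → 5 fragments:
  1–37 → 37 bp
  38–62 → 25 bp
  63–69 → 7 bp
  70–94 → 25 bp
  95–102 → 8 bp
Sorted largest to smallest: 37, 25, 25, 8, 7 bp.

37, 25, 25, 8, 7 bp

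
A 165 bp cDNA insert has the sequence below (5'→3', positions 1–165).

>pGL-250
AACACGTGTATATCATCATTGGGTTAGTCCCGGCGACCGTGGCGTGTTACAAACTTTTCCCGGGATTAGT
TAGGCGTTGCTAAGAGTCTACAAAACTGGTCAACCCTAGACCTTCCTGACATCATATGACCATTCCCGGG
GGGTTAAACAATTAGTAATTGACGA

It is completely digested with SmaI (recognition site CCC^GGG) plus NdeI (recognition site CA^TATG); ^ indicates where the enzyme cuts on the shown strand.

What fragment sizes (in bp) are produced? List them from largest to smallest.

63, 61, 28, 13 bp

SmaI sites (CCCGGG) start at positions 59, 135.
SmaI cuts after base 3 of each site, so after positions 61, 137.
The NdeI site (CATATG) starts at position 123.
NdeI cuts after base 2 of each site, so after position 124.
Combined cut positions: 61, 124, 137.
Linear molecule, 3 cuts → 4 fragments:
  1–61 → 61 bp
  62–124 → 63 bp
  125–137 → 13 bp
  138–165 → 28 bp
Sorted largest to smallest: 63, 61, 28, 13 bp.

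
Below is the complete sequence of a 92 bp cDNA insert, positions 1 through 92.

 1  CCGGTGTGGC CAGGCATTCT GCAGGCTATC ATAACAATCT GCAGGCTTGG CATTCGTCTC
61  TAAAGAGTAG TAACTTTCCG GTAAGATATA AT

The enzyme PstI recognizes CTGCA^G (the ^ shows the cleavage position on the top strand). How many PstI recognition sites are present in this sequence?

2

CTGCAG occurs starting at positions 19, 39.
PstI cuts at 2 sites.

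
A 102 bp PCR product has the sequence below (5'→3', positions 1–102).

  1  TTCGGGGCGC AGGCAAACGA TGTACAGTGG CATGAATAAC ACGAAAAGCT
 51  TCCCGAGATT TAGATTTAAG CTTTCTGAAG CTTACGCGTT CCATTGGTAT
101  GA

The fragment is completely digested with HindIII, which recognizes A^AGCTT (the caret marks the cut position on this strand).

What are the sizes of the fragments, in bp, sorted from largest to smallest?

HindIII sites (AAGCTT) start at positions 46, 68, 78.
HindIII cuts after the first base of each site, so after positions 46, 68, 78.
Linear molecule, 3 cuts → 4 fragments:
  1–46 → 46 bp
  47–68 → 22 bp
  69–78 → 10 bp
  79–102 → 24 bp
Sorted largest to smallest: 46, 24, 22, 10 bp.

46, 24, 22, 10 bp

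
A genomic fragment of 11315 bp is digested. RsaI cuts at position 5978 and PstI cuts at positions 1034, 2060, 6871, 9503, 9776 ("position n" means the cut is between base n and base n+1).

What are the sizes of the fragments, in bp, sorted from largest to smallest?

Combined cut positions (sorted): 1034, 2060, 5978, 6871, 9503, 9776.
Linear molecule, 6 cuts → 7 fragments:
  1034 − 0 = 1034 bp
  2060 − 1034 = 1026 bp
  5978 − 2060 = 3918 bp
  6871 − 5978 = 893 bp
  9503 − 6871 = 2632 bp
  9776 − 9503 = 273 bp
  11315 − 9776 = 1539 bp
Sorted largest to smallest: 3918, 2632, 1539, 1034, 1026, 893, 273 bp.

3918, 2632, 1539, 1034, 1026, 893, 273 bp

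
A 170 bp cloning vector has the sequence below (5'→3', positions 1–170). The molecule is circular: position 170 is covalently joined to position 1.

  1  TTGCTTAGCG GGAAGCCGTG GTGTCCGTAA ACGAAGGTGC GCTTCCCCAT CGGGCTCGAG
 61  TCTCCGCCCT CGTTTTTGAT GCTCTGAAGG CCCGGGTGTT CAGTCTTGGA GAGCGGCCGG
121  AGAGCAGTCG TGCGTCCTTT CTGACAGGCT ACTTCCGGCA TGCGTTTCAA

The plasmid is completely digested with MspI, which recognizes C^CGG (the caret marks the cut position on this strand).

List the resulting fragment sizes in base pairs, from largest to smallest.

107, 38, 25 bp

MspI sites (CCGG) start at positions 92, 117, 155.
MspI cuts after the first base of each site, so after positions 92, 117, 155.
Circular molecule, 3 cuts → 3 fragments:
  93–117 → 25 bp
  118–155 → 38 bp
  156–170 then 1–92 → 15 + 92 = 107 bp
Sorted largest to smallest: 107, 38, 25 bp.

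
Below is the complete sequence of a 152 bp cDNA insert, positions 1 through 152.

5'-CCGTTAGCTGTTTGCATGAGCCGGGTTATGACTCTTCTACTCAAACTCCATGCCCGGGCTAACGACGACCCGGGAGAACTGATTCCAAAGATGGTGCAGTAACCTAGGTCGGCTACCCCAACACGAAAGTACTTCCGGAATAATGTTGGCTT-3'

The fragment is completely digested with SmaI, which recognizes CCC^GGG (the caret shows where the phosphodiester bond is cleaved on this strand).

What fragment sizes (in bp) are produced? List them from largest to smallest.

81, 55, 16 bp

SmaI sites (CCCGGG) start at positions 53, 69.
SmaI cuts after base 3 of each site, so after positions 55, 71.
Linear molecule, 2 cuts → 3 fragments:
  1–55 → 55 bp
  56–71 → 16 bp
  72–152 → 81 bp
Sorted largest to smallest: 81, 55, 16 bp.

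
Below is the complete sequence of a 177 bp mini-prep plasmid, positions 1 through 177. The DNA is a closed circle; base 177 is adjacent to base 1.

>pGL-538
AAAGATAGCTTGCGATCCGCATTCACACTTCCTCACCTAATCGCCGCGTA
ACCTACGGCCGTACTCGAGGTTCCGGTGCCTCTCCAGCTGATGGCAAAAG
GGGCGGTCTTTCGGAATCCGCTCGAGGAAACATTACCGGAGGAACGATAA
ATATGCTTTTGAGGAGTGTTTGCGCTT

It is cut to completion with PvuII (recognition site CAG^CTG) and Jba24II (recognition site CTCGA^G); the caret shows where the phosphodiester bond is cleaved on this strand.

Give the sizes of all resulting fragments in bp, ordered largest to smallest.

The PvuII site (CAGCTG) starts at position 85.
PvuII cuts after base 3 of each site, so after position 87.
Jba24II sites (CTCGAG) start at positions 64, 121.
Jba24II cuts after base 5 of each site (before the last base), so after positions 68, 125.
Combined cut positions: 68, 87, 125.
Circular molecule, 3 cuts → 3 fragments:
  69–87 → 19 bp
  88–125 → 38 bp
  126–177 then 1–68 → 52 + 68 = 120 bp
Sorted largest to smallest: 120, 38, 19 bp.

120, 38, 19 bp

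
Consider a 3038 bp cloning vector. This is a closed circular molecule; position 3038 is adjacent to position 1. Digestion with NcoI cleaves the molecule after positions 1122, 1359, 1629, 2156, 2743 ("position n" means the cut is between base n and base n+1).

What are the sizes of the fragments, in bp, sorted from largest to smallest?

Circular molecule, 5 cuts → 5 fragments:
  1359 − 1122 = 237 bp
  1629 − 1359 = 270 bp
  2156 − 1629 = 527 bp
  2743 − 2156 = 587 bp
  wrap: 3038 − 2743 + 1122 = 1417 bp
Sorted largest to smallest: 1417, 587, 527, 270, 237 bp.

1417, 587, 527, 270, 237 bp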